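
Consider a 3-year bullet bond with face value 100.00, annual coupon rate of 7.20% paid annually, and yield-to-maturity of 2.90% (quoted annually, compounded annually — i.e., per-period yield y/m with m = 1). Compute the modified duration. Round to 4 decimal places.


Coupon per period c = face * coupon_rate / m = 7.200000
Periods per year m = 1; per-period yield y/m = 0.029000
Number of cashflows N = 3
Cashflows (t years, CF_t, discount factor 1/(1+y/m)^(m*t), PV):
  t = 1.0000: CF_t = 7.200000, DF = 0.971817, PV = 6.997085
  t = 2.0000: CF_t = 7.200000, DF = 0.944429, PV = 6.799888
  t = 3.0000: CF_t = 107.200000, DF = 0.917812, PV = 98.389479
Price P = sum_t PV_t = 112.186451
First compute Macaulay numerator sum_t t * PV_t:
  t * PV_t at t = 1.0000: 6.997085
  t * PV_t at t = 2.0000: 13.599776
  t * PV_t at t = 3.0000: 295.168437
Macaulay duration D = 315.765297 / 112.186451 = 2.814647
Modified duration = D / (1 + y/m) = 2.814647 / (1 + 0.029000) = 2.735323

Answer: Modified duration = 2.7353


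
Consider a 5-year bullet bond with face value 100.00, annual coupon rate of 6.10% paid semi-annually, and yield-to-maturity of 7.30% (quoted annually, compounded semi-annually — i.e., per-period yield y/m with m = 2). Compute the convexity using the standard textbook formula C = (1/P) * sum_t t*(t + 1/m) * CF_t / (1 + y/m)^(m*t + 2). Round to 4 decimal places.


Coupon per period c = face * coupon_rate / m = 3.050000
Periods per year m = 2; per-period yield y/m = 0.036500
Number of cashflows N = 10
Cashflows (t years, CF_t, discount factor 1/(1+y/m)^(m*t), PV):
  t = 0.5000: CF_t = 3.050000, DF = 0.964785, PV = 2.942595
  t = 1.0000: CF_t = 3.050000, DF = 0.930811, PV = 2.838973
  t = 1.5000: CF_t = 3.050000, DF = 0.898033, PV = 2.738999
  t = 2.0000: CF_t = 3.050000, DF = 0.866409, PV = 2.642546
  t = 2.5000: CF_t = 3.050000, DF = 0.835898, PV = 2.549490
  t = 3.0000: CF_t = 3.050000, DF = 0.806462, PV = 2.459711
  t = 3.5000: CF_t = 3.050000, DF = 0.778063, PV = 2.373093
  t = 4.0000: CF_t = 3.050000, DF = 0.750664, PV = 2.289525
  t = 4.5000: CF_t = 3.050000, DF = 0.724230, PV = 2.208900
  t = 5.0000: CF_t = 103.050000, DF = 0.698726, PV = 72.003720
Price P = sum_t PV_t = 95.047552
Convexity numerator sum_t t*(t + 1/m) * CF_t / (1+y/m)^(m*t + 2):
  t = 0.5000: term = 1.369500
  t = 1.0000: term = 3.963820
  t = 1.5000: term = 7.648470
  t = 2.0000: term = 12.298553
  t = 2.5000: term = 17.798195
  t = 3.0000: term = 24.040012
  t = 3.5000: term = 30.924602
  t = 4.0000: term = 38.360060
  t = 4.5000: term = 46.261529
  t = 5.0000: term = 1843.100482
Convexity = (1/P) * sum = 2025.765223 / 95.047552 = 21.313176

Answer: Convexity = 21.3132


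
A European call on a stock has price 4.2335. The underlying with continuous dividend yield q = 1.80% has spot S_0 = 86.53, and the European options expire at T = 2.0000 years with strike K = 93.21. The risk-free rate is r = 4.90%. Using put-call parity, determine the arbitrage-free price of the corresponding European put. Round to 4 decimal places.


Put-call parity: C - P = S_0 * exp(-qT) - K * exp(-rT).
S_0 * exp(-qT) = 86.5300 * 0.96464029 = 83.47032460
K * exp(-rT) = 93.2100 * 0.90664890 = 84.50874432
P = C - S*exp(-qT) + K*exp(-rT)
P = 4.2335 - 83.47032460 + 84.50874432 = 5.2719

Answer: Put price = 5.2719


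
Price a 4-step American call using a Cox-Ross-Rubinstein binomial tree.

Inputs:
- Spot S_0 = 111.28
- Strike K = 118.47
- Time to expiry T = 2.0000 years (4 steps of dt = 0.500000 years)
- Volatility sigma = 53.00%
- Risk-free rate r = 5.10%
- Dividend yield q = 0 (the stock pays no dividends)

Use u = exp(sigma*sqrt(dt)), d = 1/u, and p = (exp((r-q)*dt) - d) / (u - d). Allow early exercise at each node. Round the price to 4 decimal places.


Answer: Price = V(0,0) = 33.2453

Derivation:
dt = T/N = 0.500000
u = exp(sigma*sqrt(dt)) = 1.454652; d = 1/u = 0.687450
p = (exp((r-q)*dt) - d) / (u - d) = 0.441055
Discount per step: exp(-r*dt) = 0.974822
Stock lattice S(k, i) with i counting down-moves:
  k=0: S(0,0) = 111.2800
  k=1: S(1,0) = 161.8737; S(1,1) = 76.4994
  k=2: S(2,0) = 235.4698; S(2,1) = 111.2800; S(2,2) = 52.5895
  k=3: S(3,0) = 342.5266; S(3,1) = 161.8737; S(3,2) = 76.4994; S(3,3) = 36.1526
  k=4: S(4,0) = 498.2570; S(4,1) = 235.4698; S(4,2) = 111.2800; S(4,3) = 52.5895; S(4,4) = 24.8531
Terminal payoffs V(N, i) = max(S_T - K, 0):
  V(4,0) = 379.786958; V(4,1) = 116.999816; V(4,2) = 0.000000; V(4,3) = 0.000000; V(4,4) = 0.000000
Backward induction: V(k, i) = exp(-r*dt) * [p * V(k+1, i) + (1-p) * V(k+1, i+1)]; then take max(V_cont, immediate exercise) for American.
  V(3,0) = exp(-r*dt) * [p*379.786958 + (1-p)*116.999816] = 227.039396; exercise = 224.056604; V(3,0) = max -> 227.039396
  V(3,1) = exp(-r*dt) * [p*116.999816 + (1-p)*0.000000] = 50.304082; exercise = 43.403658; V(3,1) = max -> 50.304082
  V(3,2) = exp(-r*dt) * [p*0.000000 + (1-p)*0.000000] = 0.000000; exercise = 0.000000; V(3,2) = max -> 0.000000
  V(3,3) = exp(-r*dt) * [p*0.000000 + (1-p)*0.000000] = 0.000000; exercise = 0.000000; V(3,3) = max -> 0.000000
  V(2,0) = exp(-r*dt) * [p*227.039396 + (1-p)*50.304082] = 125.024911; exercise = 116.999816; V(2,0) = max -> 125.024911
  V(2,1) = exp(-r*dt) * [p*50.304082 + (1-p)*0.000000] = 21.628245; exercise = 0.000000; V(2,1) = max -> 21.628245
  V(2,2) = exp(-r*dt) * [p*0.000000 + (1-p)*0.000000] = 0.000000; exercise = 0.000000; V(2,2) = max -> 0.000000
  V(1,0) = exp(-r*dt) * [p*125.024911 + (1-p)*21.628245] = 65.539104; exercise = 43.403658; V(1,0) = max -> 65.539104
  V(1,1) = exp(-r*dt) * [p*21.628245 + (1-p)*0.000000] = 9.299066; exercise = 0.000000; V(1,1) = max -> 9.299066
  V(0,0) = exp(-r*dt) * [p*65.539104 + (1-p)*9.299066] = 33.245348; exercise = 0.000000; V(0,0) = max -> 33.245348


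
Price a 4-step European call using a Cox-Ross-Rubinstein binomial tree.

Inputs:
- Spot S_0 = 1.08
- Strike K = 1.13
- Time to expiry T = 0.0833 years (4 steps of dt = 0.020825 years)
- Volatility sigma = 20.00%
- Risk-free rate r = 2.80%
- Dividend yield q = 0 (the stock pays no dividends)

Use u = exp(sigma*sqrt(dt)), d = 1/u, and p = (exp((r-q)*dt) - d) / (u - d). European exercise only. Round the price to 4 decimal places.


Answer: Price = V(0,0) = 0.0088

Derivation:
dt = T/N = 0.020825
u = exp(sigma*sqrt(dt)) = 1.029282; d = 1/u = 0.971551
p = (exp((r-q)*dt) - d) / (u - d) = 0.502888
Discount per step: exp(-r*dt) = 0.999417
Stock lattice S(k, i) with i counting down-moves:
  k=0: S(0,0) = 1.0800
  k=1: S(1,0) = 1.1116; S(1,1) = 1.0493
  k=2: S(2,0) = 1.1442; S(2,1) = 1.0800; S(2,2) = 1.0194
  k=3: S(3,0) = 1.1777; S(3,1) = 1.1116; S(3,2) = 1.0493; S(3,3) = 0.9904
  k=4: S(4,0) = 1.2122; S(4,1) = 1.1442; S(4,2) = 1.0800; S(4,3) = 1.0194; S(4,4) = 0.9622
Terminal payoffs V(N, i) = max(S_T - K, 0):
  V(4,0) = 0.082165; V(4,1) = 0.014176; V(4,2) = 0.000000; V(4,3) = 0.000000; V(4,4) = 0.000000
Backward induction: V(k, i) = exp(-r*dt) * [p * V(k+1, i) + (1-p) * V(k+1, i+1)].
  V(3,0) = exp(-r*dt) * [p*0.082165 + (1-p)*0.014176] = 0.048339
  V(3,1) = exp(-r*dt) * [p*0.014176 + (1-p)*0.000000] = 0.007125
  V(3,2) = exp(-r*dt) * [p*0.000000 + (1-p)*0.000000] = 0.000000
  V(3,3) = exp(-r*dt) * [p*0.000000 + (1-p)*0.000000] = 0.000000
  V(2,0) = exp(-r*dt) * [p*0.048339 + (1-p)*0.007125] = 0.027834
  V(2,1) = exp(-r*dt) * [p*0.007125 + (1-p)*0.000000] = 0.003581
  V(2,2) = exp(-r*dt) * [p*0.000000 + (1-p)*0.000000] = 0.000000
  V(1,0) = exp(-r*dt) * [p*0.027834 + (1-p)*0.003581] = 0.015768
  V(1,1) = exp(-r*dt) * [p*0.003581 + (1-p)*0.000000] = 0.001800
  V(0,0) = exp(-r*dt) * [p*0.015768 + (1-p)*0.001800] = 0.008819


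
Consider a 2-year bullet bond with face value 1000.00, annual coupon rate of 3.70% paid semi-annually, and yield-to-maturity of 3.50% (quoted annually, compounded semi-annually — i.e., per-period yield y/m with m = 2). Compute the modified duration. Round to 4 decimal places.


Answer: Modified duration = 1.9128

Derivation:
Coupon per period c = face * coupon_rate / m = 18.500000
Periods per year m = 2; per-period yield y/m = 0.017500
Number of cashflows N = 4
Cashflows (t years, CF_t, discount factor 1/(1+y/m)^(m*t), PV):
  t = 0.5000: CF_t = 18.500000, DF = 0.982801, PV = 18.181818
  t = 1.0000: CF_t = 18.500000, DF = 0.965898, PV = 17.869109
  t = 1.5000: CF_t = 18.500000, DF = 0.949285, PV = 17.561778
  t = 2.0000: CF_t = 1018.500000, DF = 0.932959, PV = 950.218238
Price P = sum_t PV_t = 1003.830943
First compute Macaulay numerator sum_t t * PV_t:
  t * PV_t at t = 0.5000: 9.090909
  t * PV_t at t = 1.0000: 17.869109
  t * PV_t at t = 1.5000: 26.342667
  t * PV_t at t = 2.0000: 1900.436476
Macaulay duration D = 1953.739160 / 1003.830943 = 1.946283
Modified duration = D / (1 + y/m) = 1.946283 / (1 + 0.017500) = 1.912809


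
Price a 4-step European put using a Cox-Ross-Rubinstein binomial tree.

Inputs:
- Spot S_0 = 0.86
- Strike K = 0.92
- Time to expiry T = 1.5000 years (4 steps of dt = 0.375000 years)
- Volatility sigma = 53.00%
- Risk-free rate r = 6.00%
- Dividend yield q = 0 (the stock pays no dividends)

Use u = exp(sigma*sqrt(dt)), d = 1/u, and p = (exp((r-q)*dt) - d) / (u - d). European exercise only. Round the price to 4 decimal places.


dt = T/N = 0.375000
u = exp(sigma*sqrt(dt)) = 1.383418; d = 1/u = 0.722847
p = (exp((r-q)*dt) - d) / (u - d) = 0.454013
Discount per step: exp(-r*dt) = 0.977751
Stock lattice S(k, i) with i counting down-moves:
  k=0: S(0,0) = 0.8600
  k=1: S(1,0) = 1.1897; S(1,1) = 0.6216
  k=2: S(2,0) = 1.6459; S(2,1) = 0.8600; S(2,2) = 0.4494
  k=3: S(3,0) = 2.2770; S(3,1) = 1.1897; S(3,2) = 0.6216; S(3,3) = 0.3248
  k=4: S(4,0) = 3.1500; S(4,1) = 1.6459; S(4,2) = 0.8600; S(4,3) = 0.4494; S(4,4) = 0.2348
Terminal payoffs V(N, i) = max(K - S_T, 0):
  V(4,0) = 0.000000; V(4,1) = 0.000000; V(4,2) = 0.060000; V(4,3) = 0.470643; V(4,4) = 0.685207
Backward induction: V(k, i) = exp(-r*dt) * [p * V(k+1, i) + (1-p) * V(k+1, i+1)].
  V(3,0) = exp(-r*dt) * [p*0.000000 + (1-p)*0.000000] = 0.000000
  V(3,1) = exp(-r*dt) * [p*0.000000 + (1-p)*0.060000] = 0.032030
  V(3,2) = exp(-r*dt) * [p*0.060000 + (1-p)*0.470643] = 0.277883
  V(3,3) = exp(-r*dt) * [p*0.470643 + (1-p)*0.685207] = 0.574715
  V(2,0) = exp(-r*dt) * [p*0.000000 + (1-p)*0.032030] = 0.017099
  V(2,1) = exp(-r*dt) * [p*0.032030 + (1-p)*0.277883] = 0.162563
  V(2,2) = exp(-r*dt) * [p*0.277883 + (1-p)*0.574715] = 0.430161
  V(1,0) = exp(-r*dt) * [p*0.017099 + (1-p)*0.162563] = 0.094373
  V(1,1) = exp(-r*dt) * [p*0.162563 + (1-p)*0.430161] = 0.301801
  V(0,0) = exp(-r*dt) * [p*0.094373 + (1-p)*0.301801] = 0.203006

Answer: Price = V(0,0) = 0.2030


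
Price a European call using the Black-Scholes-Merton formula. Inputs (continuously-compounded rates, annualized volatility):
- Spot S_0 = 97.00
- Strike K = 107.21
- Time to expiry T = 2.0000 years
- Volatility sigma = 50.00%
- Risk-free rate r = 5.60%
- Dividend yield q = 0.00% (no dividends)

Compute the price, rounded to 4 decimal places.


d1 = (ln(S/K) + (r - q + 0.5*sigma^2) * T) / (sigma * sqrt(T)) = 0.37041287
d2 = d1 - sigma * sqrt(T) = -0.33669391
exp(-rT) = 0.89404426; exp(-qT) = 1.00000000
C = S_0 * exp(-qT) * N(d1) - K * exp(-rT) * N(d2)
N(d1) = 0.64446256; N(d2) = 0.36817383
C = 97.0000 * 1.00000000 * 0.64446256 - 107.2100 * 0.89404426 * 0.36817383 = 27.2232

Answer: Price = 27.2232


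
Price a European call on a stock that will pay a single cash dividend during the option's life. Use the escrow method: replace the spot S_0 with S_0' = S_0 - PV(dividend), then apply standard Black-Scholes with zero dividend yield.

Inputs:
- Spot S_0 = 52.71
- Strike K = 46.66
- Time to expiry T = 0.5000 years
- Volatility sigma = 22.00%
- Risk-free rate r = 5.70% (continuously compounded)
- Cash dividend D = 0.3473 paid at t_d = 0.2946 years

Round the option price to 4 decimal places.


PV(D) = D * exp(-r * t_d) = 0.3473 * 0.98334800 = 0.34151676
S_0' = S_0 - PV(D) = 52.7100 - 0.34151676 = 52.36848324
d1 = (ln(S_0'/K) + (r + sigma^2/2)*T) / (sigma*sqrt(T)) = 1.00291962
d2 = d1 - sigma*sqrt(T) = 0.84735613
exp(-rT) = 0.97190229
N(d1) = 0.84205018; N(d2) = 0.80160168
C = S_0' * N(d1) - K * exp(-rT) * N(d2) = 52.36848324 * 0.84205018 - 46.6600 * 0.97190229 * 0.80160168 = 7.7451

Answer: Price = 7.7451


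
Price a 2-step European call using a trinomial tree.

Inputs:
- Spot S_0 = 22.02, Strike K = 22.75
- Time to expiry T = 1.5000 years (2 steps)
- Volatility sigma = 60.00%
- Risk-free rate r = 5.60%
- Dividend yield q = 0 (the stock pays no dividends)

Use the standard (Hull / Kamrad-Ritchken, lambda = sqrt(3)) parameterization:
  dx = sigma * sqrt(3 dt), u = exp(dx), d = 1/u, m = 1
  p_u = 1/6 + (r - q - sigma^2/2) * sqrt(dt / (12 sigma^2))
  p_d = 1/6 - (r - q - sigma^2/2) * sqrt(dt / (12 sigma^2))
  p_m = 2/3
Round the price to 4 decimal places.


Answer: Price = V(0,0) = 5.7714

Derivation:
dt = T/N = 0.750000; dx = sigma*sqrt(3*dt) = 0.900000
u = exp(dx) = 2.459603; d = 1/u = 0.406570
p_u = 0.115000, p_m = 0.666667, p_d = 0.218333
Discount per step: exp(-r*dt) = 0.958870
Stock lattice S(k, j) with j the centered position index:
  k=0: S(0,+0) = 22.0200
  k=1: S(1,-1) = 8.9527; S(1,+0) = 22.0200; S(1,+1) = 54.1605
  k=2: S(2,-2) = 3.6399; S(2,-1) = 8.9527; S(2,+0) = 22.0200; S(2,+1) = 54.1605; S(2,+2) = 133.2132
Terminal payoffs V(N, j) = max(S_T - K, 0):
  V(2,-2) = 0.000000; V(2,-1) = 0.000000; V(2,+0) = 0.000000; V(2,+1) = 31.410461; V(2,+2) = 110.463237
Backward induction: V(k, j) = exp(-r*dt) * [p_u * V(k+1, j+1) + p_m * V(k+1, j) + p_d * V(k+1, j-1)]
  V(1,-1) = exp(-r*dt) * [p_u*0.000000 + p_m*0.000000 + p_d*0.000000] = 0.000000
  V(1,+0) = exp(-r*dt) * [p_u*31.410461 + p_m*0.000000 + p_d*0.000000] = 3.463632
  V(1,+1) = exp(-r*dt) * [p_u*110.463237 + p_m*31.410461 + p_d*0.000000] = 32.259811
  V(0,+0) = exp(-r*dt) * [p_u*32.259811 + p_m*3.463632 + p_d*0.000000] = 5.771405


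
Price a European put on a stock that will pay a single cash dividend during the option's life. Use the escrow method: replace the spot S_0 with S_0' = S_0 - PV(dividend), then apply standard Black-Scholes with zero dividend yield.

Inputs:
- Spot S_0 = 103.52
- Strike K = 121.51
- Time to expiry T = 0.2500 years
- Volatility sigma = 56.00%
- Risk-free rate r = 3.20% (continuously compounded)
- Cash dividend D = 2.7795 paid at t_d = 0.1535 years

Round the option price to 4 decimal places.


Answer: Price = 24.6327

Derivation:
PV(D) = D * exp(-r * t_d) = 2.7795 * 0.99510004 = 2.76588057
S_0' = S_0 - PV(D) = 103.5200 - 2.76588057 = 100.75411943
d1 = (ln(S_0'/K) + (r + sigma^2/2)*T) / (sigma*sqrt(T)) = -0.50040527
d2 = d1 - sigma*sqrt(T) = -0.78040527
exp(-rT) = 0.99203191
N(-d1) = 0.69160513; N(-d2) = 0.78242382
P = K * exp(-rT) * N(-d2) - S_0' * N(-d1) = 121.5100 * 0.99203191 * 0.78242382 - 100.75411943 * 0.69160513 = 24.6327


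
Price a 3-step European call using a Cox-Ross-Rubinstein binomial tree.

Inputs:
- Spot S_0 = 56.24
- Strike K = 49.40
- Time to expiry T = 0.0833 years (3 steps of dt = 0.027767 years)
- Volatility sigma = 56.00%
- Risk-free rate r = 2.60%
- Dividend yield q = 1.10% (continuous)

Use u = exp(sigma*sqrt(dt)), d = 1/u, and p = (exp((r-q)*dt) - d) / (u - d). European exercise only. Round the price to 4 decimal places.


Answer: Price = V(0,0) = 7.8684

Derivation:
dt = T/N = 0.027767
u = exp(sigma*sqrt(dt)) = 1.097807; d = 1/u = 0.910907
p = (exp((r-q)*dt) - d) / (u - d) = 0.478917
Discount per step: exp(-r*dt) = 0.999278
Stock lattice S(k, i) with i counting down-moves:
  k=0: S(0,0) = 56.2400
  k=1: S(1,0) = 61.7407; S(1,1) = 51.2294
  k=2: S(2,0) = 67.7794; S(2,1) = 56.2400; S(2,2) = 46.6652
  k=3: S(3,0) = 74.4087; S(3,1) = 61.7407; S(3,2) = 51.2294; S(3,3) = 42.5077
Terminal payoffs V(N, i) = max(S_T - K, 0):
  V(3,0) = 25.008653; V(3,1) = 12.340673; V(3,2) = 1.829400; V(3,3) = 0.000000
Backward induction: V(k, i) = exp(-r*dt) * [p * V(k+1, i) + (1-p) * V(k+1, i+1)].
  V(2,0) = exp(-r*dt) * [p*25.008653 + (1-p)*12.340673] = 18.394302
  V(2,1) = exp(-r*dt) * [p*12.340673 + (1-p)*1.829400] = 6.858476
  V(2,2) = exp(-r*dt) * [p*1.829400 + (1-p)*0.000000] = 0.875499
  V(1,0) = exp(-r*dt) * [p*18.394302 + (1-p)*6.858476] = 12.374244
  V(1,1) = exp(-r*dt) * [p*6.858476 + (1-p)*0.875499] = 3.738149
  V(0,0) = exp(-r*dt) * [p*12.374244 + (1-p)*3.738149] = 7.868441


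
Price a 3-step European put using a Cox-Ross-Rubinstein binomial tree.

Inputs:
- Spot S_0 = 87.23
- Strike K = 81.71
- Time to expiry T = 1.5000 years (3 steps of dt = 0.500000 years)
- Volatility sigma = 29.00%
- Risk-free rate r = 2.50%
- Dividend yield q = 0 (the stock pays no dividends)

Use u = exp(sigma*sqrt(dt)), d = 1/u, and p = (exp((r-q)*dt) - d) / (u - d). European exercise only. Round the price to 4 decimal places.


dt = T/N = 0.500000
u = exp(sigma*sqrt(dt)) = 1.227600; d = 1/u = 0.814598
p = (exp((r-q)*dt) - d) / (u - d) = 0.479370
Discount per step: exp(-r*dt) = 0.987578
Stock lattice S(k, i) with i counting down-moves:
  k=0: S(0,0) = 87.2300
  k=1: S(1,0) = 107.0835; S(1,1) = 71.0574
  k=2: S(2,0) = 131.4557; S(2,1) = 87.2300; S(2,2) = 57.8832
  k=3: S(3,0) = 161.3751; S(3,1) = 107.0835; S(3,2) = 71.0574; S(3,3) = 47.1515
Terminal payoffs V(N, i) = max(K - S_T, 0):
  V(3,0) = 0.000000; V(3,1) = 0.000000; V(3,2) = 10.652647; V(3,3) = 34.558519
Backward induction: V(k, i) = exp(-r*dt) * [p * V(k+1, i) + (1-p) * V(k+1, i+1)].
  V(2,0) = exp(-r*dt) * [p*0.000000 + (1-p)*0.000000] = 0.000000
  V(2,1) = exp(-r*dt) * [p*0.000000 + (1-p)*10.652647] = 5.477195
  V(2,2) = exp(-r*dt) * [p*10.652647 + (1-p)*34.558519] = 22.811829
  V(1,0) = exp(-r*dt) * [p*0.000000 + (1-p)*5.477195] = 2.816170
  V(1,1) = exp(-r*dt) * [p*5.477195 + (1-p)*22.811829] = 14.321981
  V(0,0) = exp(-r*dt) * [p*2.816170 + (1-p)*14.321981] = 8.697048

Answer: Price = V(0,0) = 8.6970


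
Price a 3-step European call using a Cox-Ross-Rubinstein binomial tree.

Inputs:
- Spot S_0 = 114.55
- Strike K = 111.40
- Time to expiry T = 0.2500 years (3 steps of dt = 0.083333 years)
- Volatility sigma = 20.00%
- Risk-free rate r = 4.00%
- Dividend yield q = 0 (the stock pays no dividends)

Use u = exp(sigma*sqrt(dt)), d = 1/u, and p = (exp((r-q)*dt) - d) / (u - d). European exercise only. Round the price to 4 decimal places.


Answer: Price = V(0,0) = 7.1461

Derivation:
dt = T/N = 0.083333
u = exp(sigma*sqrt(dt)) = 1.059434; d = 1/u = 0.943900
p = (exp((r-q)*dt) - d) / (u - d) = 0.514470
Discount per step: exp(-r*dt) = 0.996672
Stock lattice S(k, i) with i counting down-moves:
  k=0: S(0,0) = 114.5500
  k=1: S(1,0) = 121.3582; S(1,1) = 108.1237
  k=2: S(2,0) = 128.5710; S(2,1) = 114.5500; S(2,2) = 102.0580
  k=3: S(3,0) = 136.2125; S(3,1) = 121.3582; S(3,2) = 108.1237; S(3,3) = 96.3326
Terminal payoffs V(N, i) = max(S_T - K, 0):
  V(3,0) = 24.812544; V(3,1) = 9.958192; V(3,2) = 0.000000; V(3,3) = 0.000000
Backward induction: V(k, i) = exp(-r*dt) * [p * V(k+1, i) + (1-p) * V(k+1, i+1)].
  V(2,0) = exp(-r*dt) * [p*24.812544 + (1-p)*9.958192] = 17.541739
  V(2,1) = exp(-r*dt) * [p*9.958192 + (1-p)*0.000000] = 5.106141
  V(2,2) = exp(-r*dt) * [p*0.000000 + (1-p)*0.000000] = 0.000000
  V(1,0) = exp(-r*dt) * [p*17.541739 + (1-p)*5.106141] = 11.465599
  V(1,1) = exp(-r*dt) * [p*5.106141 + (1-p)*0.000000] = 2.618214
  V(0,0) = exp(-r*dt) * [p*11.465599 + (1-p)*2.618214] = 7.146067


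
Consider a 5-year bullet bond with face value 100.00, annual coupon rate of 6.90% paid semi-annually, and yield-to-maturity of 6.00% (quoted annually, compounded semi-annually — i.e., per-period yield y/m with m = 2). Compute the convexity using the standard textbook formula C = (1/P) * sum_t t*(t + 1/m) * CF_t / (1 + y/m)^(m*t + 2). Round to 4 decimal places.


Coupon per period c = face * coupon_rate / m = 3.450000
Periods per year m = 2; per-period yield y/m = 0.030000
Number of cashflows N = 10
Cashflows (t years, CF_t, discount factor 1/(1+y/m)^(m*t), PV):
  t = 0.5000: CF_t = 3.450000, DF = 0.970874, PV = 3.349515
  t = 1.0000: CF_t = 3.450000, DF = 0.942596, PV = 3.251956
  t = 1.5000: CF_t = 3.450000, DF = 0.915142, PV = 3.157239
  t = 2.0000: CF_t = 3.450000, DF = 0.888487, PV = 3.065280
  t = 2.5000: CF_t = 3.450000, DF = 0.862609, PV = 2.976000
  t = 3.0000: CF_t = 3.450000, DF = 0.837484, PV = 2.889321
  t = 3.5000: CF_t = 3.450000, DF = 0.813092, PV = 2.805166
  t = 4.0000: CF_t = 3.450000, DF = 0.789409, PV = 2.723462
  t = 4.5000: CF_t = 3.450000, DF = 0.766417, PV = 2.644138
  t = 5.0000: CF_t = 103.450000, DF = 0.744094, PV = 76.976515
Price P = sum_t PV_t = 103.838591
Convexity numerator sum_t t*(t + 1/m) * CF_t / (1+y/m)^(m*t + 2):
  t = 0.5000: term = 1.578619
  t = 1.0000: term = 4.597920
  t = 1.5000: term = 8.928001
  t = 2.0000: term = 14.446603
  t = 2.5000: term = 21.038743
  t = 3.0000: term = 28.596350
  t = 3.5000: term = 37.017928
  t = 4.0000: term = 46.208232
  t = 4.5000: term = 56.077952
  t = 5.0000: term = 1995.338087
Convexity = (1/P) * sum = 2213.828435 / 103.838591 = 21.319901

Answer: Convexity = 21.3199


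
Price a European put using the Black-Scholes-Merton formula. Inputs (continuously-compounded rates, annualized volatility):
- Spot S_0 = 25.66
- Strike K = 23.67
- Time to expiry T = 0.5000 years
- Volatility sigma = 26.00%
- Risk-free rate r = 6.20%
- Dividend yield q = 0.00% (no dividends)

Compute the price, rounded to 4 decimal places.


d1 = (ln(S/K) + (r - q + 0.5*sigma^2) * T) / (sigma * sqrt(T)) = 0.69962742
d2 = d1 - sigma * sqrt(T) = 0.51577965
exp(-rT) = 0.96947557; exp(-qT) = 1.00000000
P = K * exp(-rT) * N(-d2) - S_0 * exp(-qT) * N(-d1)
N(-d1) = 0.24208001; N(-d2) = 0.30300416
P = 23.6700 * 0.96947557 * 0.30300416 - 25.6600 * 1.00000000 * 0.24208001 = 0.7414

Answer: Price = 0.7414


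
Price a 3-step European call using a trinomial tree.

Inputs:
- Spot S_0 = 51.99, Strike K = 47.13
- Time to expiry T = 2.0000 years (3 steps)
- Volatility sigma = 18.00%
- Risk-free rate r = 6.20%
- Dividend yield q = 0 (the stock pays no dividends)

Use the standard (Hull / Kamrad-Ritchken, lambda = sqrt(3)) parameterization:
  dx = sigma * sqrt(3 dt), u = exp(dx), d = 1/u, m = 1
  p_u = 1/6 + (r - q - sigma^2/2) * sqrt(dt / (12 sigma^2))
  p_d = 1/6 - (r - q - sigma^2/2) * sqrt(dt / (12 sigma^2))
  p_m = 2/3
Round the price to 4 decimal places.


Answer: Price = V(0,0) = 11.5332

Derivation:
dt = T/N = 0.666667; dx = sigma*sqrt(3*dt) = 0.254558
u = exp(dx) = 1.289892; d = 1/u = 0.775259
p_u = 0.226640, p_m = 0.666667, p_d = 0.106694
Discount per step: exp(-r*dt) = 0.959509
Stock lattice S(k, j) with j the centered position index:
  k=0: S(0,+0) = 51.9900
  k=1: S(1,-1) = 40.3057; S(1,+0) = 51.9900; S(1,+1) = 67.0615
  k=2: S(2,-2) = 31.2473; S(2,-1) = 40.3057; S(2,+0) = 51.9900; S(2,+1) = 67.0615; S(2,+2) = 86.5021
  k=3: S(3,-3) = 24.2248; S(3,-2) = 31.2473; S(3,-1) = 40.3057; S(3,+0) = 51.9900; S(3,+1) = 67.0615; S(3,+2) = 86.5021; S(3,+3) = 111.5783
Terminal payoffs V(N, j) = max(S_T - K, 0):
  V(3,-3) = 0.000000; V(3,-2) = 0.000000; V(3,-1) = 0.000000; V(3,+0) = 4.860000; V(3,+1) = 19.931482; V(3,+2) = 39.372064; V(3,+3) = 64.448314
Backward induction: V(k, j) = exp(-r*dt) * [p_u * V(k+1, j+1) + p_m * V(k+1, j) + p_d * V(k+1, j-1)]
  V(2,-2) = exp(-r*dt) * [p_u*0.000000 + p_m*0.000000 + p_d*0.000000] = 0.000000
  V(2,-1) = exp(-r*dt) * [p_u*4.860000 + p_m*0.000000 + p_d*0.000000] = 1.056870
  V(2,+0) = exp(-r*dt) * [p_u*19.931482 + p_m*4.860000 + p_d*0.000000] = 7.443169
  V(2,+1) = exp(-r*dt) * [p_u*39.372064 + p_m*19.931482 + p_d*4.860000] = 21.809128
  V(2,+2) = exp(-r*dt) * [p_u*64.448314 + p_m*39.372064 + p_d*19.931482] = 41.240816
  V(1,-1) = exp(-r*dt) * [p_u*7.443169 + p_m*1.056870 + p_d*0.000000] = 2.294665
  V(1,+0) = exp(-r*dt) * [p_u*21.809128 + p_m*7.443169 + p_d*1.056870] = 9.612067
  V(1,+1) = exp(-r*dt) * [p_u*41.240816 + p_m*21.809128 + p_d*7.443169] = 23.681040
  V(0,+0) = exp(-r*dt) * [p_u*23.681040 + p_m*9.612067 + p_d*2.294665] = 11.533240


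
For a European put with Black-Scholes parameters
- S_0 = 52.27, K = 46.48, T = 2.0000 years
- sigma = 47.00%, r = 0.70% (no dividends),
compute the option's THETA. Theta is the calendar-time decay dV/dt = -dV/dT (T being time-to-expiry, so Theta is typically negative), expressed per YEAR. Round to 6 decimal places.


Answer: Theta = -2.833407

Derivation:
d1 = 0.5300299118; d2 = -0.1346504625
phi(d1) = 0.3466622254; exp(-qT) = 1.0000000000; exp(-rT) = 0.9860975443
Theta = -S*exp(-qT)*phi(d1)*sigma/(2*sqrt(T)) + r*K*exp(-rT)*N(-d2) - q*S*exp(-qT)*N(-d1)
N(-d1) = 0.2980455960; N(-d2) = 0.5535558792; sqrt(T) = 1.4142135624
Term 1 = -52.2700 * 1.0000000000 * 0.3466622254 * 0.4700 / (2 * 1.4142135624) = -3.0110078321
Term 2 = 0.0070 * 46.4800 * 0.9860975443 * 0.5535558792 = 0.1776010399
Term 3 = 0 (no dividend yield, q = 0)
Theta = -3.0110078321 + (0.1776010399) + (0.0000000000) = -2.833407


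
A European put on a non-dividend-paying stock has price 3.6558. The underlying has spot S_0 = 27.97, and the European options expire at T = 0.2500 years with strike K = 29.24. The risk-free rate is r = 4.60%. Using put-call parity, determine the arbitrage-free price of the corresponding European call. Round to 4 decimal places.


Put-call parity: C - P = S_0 * exp(-qT) - K * exp(-rT).
S_0 * exp(-qT) = 27.9700 * 1.00000000 = 27.97000000
K * exp(-rT) = 29.2400 * 0.98856587 = 28.90566610
C = P + S*exp(-qT) - K*exp(-rT)
C = 3.6558 + 27.97000000 - 28.90566610 = 2.7201

Answer: Call price = 2.7201


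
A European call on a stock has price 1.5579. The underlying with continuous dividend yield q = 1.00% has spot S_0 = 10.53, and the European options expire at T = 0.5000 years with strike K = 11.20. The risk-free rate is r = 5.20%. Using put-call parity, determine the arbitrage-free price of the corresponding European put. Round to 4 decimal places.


Put-call parity: C - P = S_0 * exp(-qT) - K * exp(-rT).
S_0 * exp(-qT) = 10.5300 * 0.99501248 = 10.47748141
K * exp(-rT) = 11.2000 * 0.97433509 = 10.91255300
P = C - S*exp(-qT) + K*exp(-rT)
P = 1.5579 - 10.47748141 + 10.91255300 = 1.9930

Answer: Put price = 1.9930


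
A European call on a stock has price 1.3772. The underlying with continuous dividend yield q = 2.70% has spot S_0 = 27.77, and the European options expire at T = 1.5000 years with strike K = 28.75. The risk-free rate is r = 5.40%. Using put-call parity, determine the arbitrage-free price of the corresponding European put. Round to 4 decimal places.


Put-call parity: C - P = S_0 * exp(-qT) - K * exp(-rT).
S_0 * exp(-qT) = 27.7700 * 0.96030916 = 26.66778550
K * exp(-rT) = 28.7500 * 0.92219369 = 26.51306863
P = C - S*exp(-qT) + K*exp(-rT)
P = 1.3772 - 26.66778550 + 26.51306863 = 1.2225

Answer: Put price = 1.2225


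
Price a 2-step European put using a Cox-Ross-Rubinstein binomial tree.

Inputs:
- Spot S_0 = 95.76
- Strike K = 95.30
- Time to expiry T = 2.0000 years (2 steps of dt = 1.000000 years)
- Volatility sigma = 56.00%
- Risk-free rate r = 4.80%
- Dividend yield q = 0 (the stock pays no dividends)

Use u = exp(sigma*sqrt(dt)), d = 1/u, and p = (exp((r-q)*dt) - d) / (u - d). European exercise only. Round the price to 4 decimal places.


Answer: Price = V(0,0) = 20.5851

Derivation:
dt = T/N = 1.000000
u = exp(sigma*sqrt(dt)) = 1.750673; d = 1/u = 0.571209
p = (exp((r-q)*dt) - d) / (u - d) = 0.405236
Discount per step: exp(-r*dt) = 0.953134
Stock lattice S(k, i) with i counting down-moves:
  k=0: S(0,0) = 95.7600
  k=1: S(1,0) = 167.6444; S(1,1) = 54.6990
  k=2: S(2,0) = 293.4904; S(2,1) = 95.7600; S(2,2) = 31.2446
Terminal payoffs V(N, i) = max(K - S_T, 0):
  V(2,0) = 0.000000; V(2,1) = 0.000000; V(2,2) = 64.055447
Backward induction: V(k, i) = exp(-r*dt) * [p * V(k+1, i) + (1-p) * V(k+1, i+1)].
  V(1,0) = exp(-r*dt) * [p*0.000000 + (1-p)*0.000000] = 0.000000
  V(1,1) = exp(-r*dt) * [p*0.000000 + (1-p)*64.055447] = 36.312342
  V(0,0) = exp(-r*dt) * [p*0.000000 + (1-p)*36.312342] = 20.585076


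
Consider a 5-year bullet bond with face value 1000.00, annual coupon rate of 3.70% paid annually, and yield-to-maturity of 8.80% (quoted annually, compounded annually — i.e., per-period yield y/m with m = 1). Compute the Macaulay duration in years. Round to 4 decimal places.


Coupon per period c = face * coupon_rate / m = 37.000000
Periods per year m = 1; per-period yield y/m = 0.088000
Number of cashflows N = 5
Cashflows (t years, CF_t, discount factor 1/(1+y/m)^(m*t), PV):
  t = 1.0000: CF_t = 37.000000, DF = 0.919118, PV = 34.007353
  t = 2.0000: CF_t = 37.000000, DF = 0.844777, PV = 31.256758
  t = 3.0000: CF_t = 37.000000, DF = 0.776450, PV = 28.728638
  t = 4.0000: CF_t = 37.000000, DF = 0.713649, PV = 26.404998
  t = 5.0000: CF_t = 1037.000000, DF = 0.655927, PV = 680.196323
Price P = sum_t PV_t = 800.594070
Macaulay numerator sum_t t * PV_t:
  t * PV_t at t = 1.0000: 34.007353
  t * PV_t at t = 2.0000: 62.513516
  t * PV_t at t = 3.0000: 86.185914
  t * PV_t at t = 4.0000: 105.619993
  t * PV_t at t = 5.0000: 3400.981613
Macaulay duration D = (sum_t t * PV_t) / P = 3689.308389 / 800.594070 = 4.608213

Answer: Macaulay duration = 4.6082 years


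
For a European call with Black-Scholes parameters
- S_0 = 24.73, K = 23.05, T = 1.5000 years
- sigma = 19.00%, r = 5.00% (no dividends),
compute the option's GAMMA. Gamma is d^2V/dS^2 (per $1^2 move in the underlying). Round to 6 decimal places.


Answer: Gamma = 0.052682

Derivation:
d1 = 0.7409762857; d2 = 0.5082747601
phi(d1) = 0.3031700344; exp(-qT) = 1.0000000000; exp(-rT) = 0.9277434863
Gamma = exp(-qT) * phi(d1) / (S * sigma * sqrt(T)) = 1.0000000000 * 0.3031700344 / (24.7300 * 0.1900 * 1.2247448714) = 0.052682


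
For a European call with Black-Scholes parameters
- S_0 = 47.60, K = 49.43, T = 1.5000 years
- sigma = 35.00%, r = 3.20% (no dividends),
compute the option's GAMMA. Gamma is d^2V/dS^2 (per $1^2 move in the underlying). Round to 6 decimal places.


Answer: Gamma = 0.019005

Derivation:
d1 = 0.2383009050; d2 = -0.1903598000
phi(d1) = 0.3877741510; exp(-qT) = 1.0000000000; exp(-rT) = 0.9531337871
Gamma = exp(-qT) * phi(d1) / (S * sigma * sqrt(T)) = 1.0000000000 * 0.3877741510 / (47.6000 * 0.3500 * 1.2247448714) = 0.019005


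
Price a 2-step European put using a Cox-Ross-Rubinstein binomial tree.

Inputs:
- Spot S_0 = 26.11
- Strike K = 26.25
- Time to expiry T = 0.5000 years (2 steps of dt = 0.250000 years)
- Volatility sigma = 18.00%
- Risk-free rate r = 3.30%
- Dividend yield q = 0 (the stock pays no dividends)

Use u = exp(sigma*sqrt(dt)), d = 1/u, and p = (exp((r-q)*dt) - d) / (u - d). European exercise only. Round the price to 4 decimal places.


Answer: Price = V(0,0) = 1.0607

Derivation:
dt = T/N = 0.250000
u = exp(sigma*sqrt(dt)) = 1.094174; d = 1/u = 0.913931
p = (exp((r-q)*dt) - d) / (u - d) = 0.523476
Discount per step: exp(-r*dt) = 0.991784
Stock lattice S(k, i) with i counting down-moves:
  k=0: S(0,0) = 26.1100
  k=1: S(1,0) = 28.5689; S(1,1) = 23.8627
  k=2: S(2,0) = 31.2593; S(2,1) = 26.1100; S(2,2) = 21.8089
Terminal payoffs V(N, i) = max(K - S_T, 0):
  V(2,0) = 0.000000; V(2,1) = 0.140000; V(2,2) = 4.441095
Backward induction: V(k, i) = exp(-r*dt) * [p * V(k+1, i) + (1-p) * V(k+1, i+1)].
  V(1,0) = exp(-r*dt) * [p*0.000000 + (1-p)*0.140000] = 0.066165
  V(1,1) = exp(-r*dt) * [p*0.140000 + (1-p)*4.441095] = 2.171585
  V(0,0) = exp(-r*dt) * [p*0.066165 + (1-p)*2.171585] = 1.060662


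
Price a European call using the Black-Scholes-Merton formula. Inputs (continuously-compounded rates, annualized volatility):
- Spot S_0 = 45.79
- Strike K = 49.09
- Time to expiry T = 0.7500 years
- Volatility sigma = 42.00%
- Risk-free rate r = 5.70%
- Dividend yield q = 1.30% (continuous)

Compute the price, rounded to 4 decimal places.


Answer: Price = 5.8542

Derivation:
d1 = (ln(S/K) + (r - q + 0.5*sigma^2) * T) / (sigma * sqrt(T)) = 0.08126996
d2 = d1 - sigma * sqrt(T) = -0.28246071
exp(-rT) = 0.95815090; exp(-qT) = 0.99029738
C = S_0 * exp(-qT) * N(d1) - K * exp(-rT) * N(d2)
N(d1) = 0.53238637; N(d2) = 0.38879514
C = 45.7900 * 0.99029738 * 0.53238637 - 49.0900 * 0.95815090 * 0.38879514 = 5.8542


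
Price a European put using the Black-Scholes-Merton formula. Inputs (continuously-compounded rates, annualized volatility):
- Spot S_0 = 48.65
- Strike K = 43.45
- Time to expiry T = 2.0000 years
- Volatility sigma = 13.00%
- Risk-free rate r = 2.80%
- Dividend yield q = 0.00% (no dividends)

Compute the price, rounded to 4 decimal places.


d1 = (ln(S/K) + (r - q + 0.5*sigma^2) * T) / (sigma * sqrt(T)) = 1.01138547
d2 = d1 - sigma * sqrt(T) = 0.82753771
exp(-rT) = 0.94553914; exp(-qT) = 1.00000000
P = K * exp(-rT) * N(-d2) - S_0 * exp(-qT) * N(-d1)
N(-d1) = 0.15591599; N(-d2) = 0.20396618
P = 43.4500 * 0.94553914 * 0.20396618 - 48.6500 * 1.00000000 * 0.15591599 = 0.7944

Answer: Price = 0.7944


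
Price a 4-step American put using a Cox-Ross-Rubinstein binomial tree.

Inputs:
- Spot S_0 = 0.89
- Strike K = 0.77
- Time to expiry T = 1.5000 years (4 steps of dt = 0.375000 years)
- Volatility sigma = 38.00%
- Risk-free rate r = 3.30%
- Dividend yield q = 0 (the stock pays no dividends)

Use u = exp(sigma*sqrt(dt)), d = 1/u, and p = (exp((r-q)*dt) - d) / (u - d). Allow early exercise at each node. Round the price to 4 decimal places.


Answer: Price = V(0,0) = 0.0897

Derivation:
dt = T/N = 0.375000
u = exp(sigma*sqrt(dt)) = 1.262005; d = 1/u = 0.792390
p = (exp((r-q)*dt) - d) / (u - d) = 0.468601
Discount per step: exp(-r*dt) = 0.987701
Stock lattice S(k, i) with i counting down-moves:
  k=0: S(0,0) = 0.8900
  k=1: S(1,0) = 1.1232; S(1,1) = 0.7052
  k=2: S(2,0) = 1.4175; S(2,1) = 0.8900; S(2,2) = 0.5588
  k=3: S(3,0) = 1.7888; S(3,1) = 1.1232; S(3,2) = 0.7052; S(3,3) = 0.4428
  k=4: S(4,0) = 2.2575; S(4,1) = 1.4175; S(4,2) = 0.8900; S(4,3) = 0.5588; S(4,4) = 0.3509
Terminal payoffs V(N, i) = max(K - S_T, 0):
  V(4,0) = 0.000000; V(4,1) = 0.000000; V(4,2) = 0.000000; V(4,3) = 0.211185; V(4,4) = 0.419130
Backward induction: V(k, i) = exp(-r*dt) * [p * V(k+1, i) + (1-p) * V(k+1, i+1)]; then take max(V_cont, immediate exercise) for American.
  V(3,0) = exp(-r*dt) * [p*0.000000 + (1-p)*0.000000] = 0.000000; exercise = 0.000000; V(3,0) = max -> 0.000000
  V(3,1) = exp(-r*dt) * [p*0.000000 + (1-p)*0.000000] = 0.000000; exercise = 0.000000; V(3,1) = max -> 0.000000
  V(3,2) = exp(-r*dt) * [p*0.000000 + (1-p)*0.211185] = 0.110843; exercise = 0.064773; V(3,2) = max -> 0.110843
  V(3,3) = exp(-r*dt) * [p*0.211185 + (1-p)*0.419130] = 0.317731; exercise = 0.327201; V(3,3) = max -> 0.327201
  V(2,0) = exp(-r*dt) * [p*0.000000 + (1-p)*0.000000] = 0.000000; exercise = 0.000000; V(2,0) = max -> 0.000000
  V(2,1) = exp(-r*dt) * [p*0.000000 + (1-p)*0.110843] = 0.058178; exercise = 0.000000; V(2,1) = max -> 0.058178
  V(2,2) = exp(-r*dt) * [p*0.110843 + (1-p)*0.327201] = 0.223038; exercise = 0.211185; V(2,2) = max -> 0.223038
  V(1,0) = exp(-r*dt) * [p*0.000000 + (1-p)*0.058178] = 0.030535; exercise = 0.000000; V(1,0) = max -> 0.030535
  V(1,1) = exp(-r*dt) * [p*0.058178 + (1-p)*0.223038] = 0.143991; exercise = 0.064773; V(1,1) = max -> 0.143991
  V(0,0) = exp(-r*dt) * [p*0.030535 + (1-p)*0.143991] = 0.089709; exercise = 0.000000; V(0,0) = max -> 0.089709


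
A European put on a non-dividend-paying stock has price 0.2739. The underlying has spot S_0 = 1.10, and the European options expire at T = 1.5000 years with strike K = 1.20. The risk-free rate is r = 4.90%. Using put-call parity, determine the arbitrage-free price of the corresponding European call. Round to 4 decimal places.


Put-call parity: C - P = S_0 * exp(-qT) - K * exp(-rT).
S_0 * exp(-qT) = 1.1000 * 1.00000000 = 1.10000000
K * exp(-rT) = 1.2000 * 0.92913615 = 1.11496337
C = P + S*exp(-qT) - K*exp(-rT)
C = 0.2739 + 1.10000000 - 1.11496337 = 0.2589

Answer: Call price = 0.2589


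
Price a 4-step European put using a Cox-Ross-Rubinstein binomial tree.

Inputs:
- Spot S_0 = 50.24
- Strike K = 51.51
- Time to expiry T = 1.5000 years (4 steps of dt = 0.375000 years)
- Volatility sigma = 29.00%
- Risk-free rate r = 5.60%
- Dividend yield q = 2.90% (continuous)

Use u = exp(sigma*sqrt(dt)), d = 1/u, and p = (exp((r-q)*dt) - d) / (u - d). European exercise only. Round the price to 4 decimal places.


dt = T/N = 0.375000
u = exp(sigma*sqrt(dt)) = 1.194333; d = 1/u = 0.837287
p = (exp((r-q)*dt) - d) / (u - d) = 0.484221
Discount per step: exp(-r*dt) = 0.979219
Stock lattice S(k, i) with i counting down-moves:
  k=0: S(0,0) = 50.2400
  k=1: S(1,0) = 60.0033; S(1,1) = 42.0653
  k=2: S(2,0) = 71.6639; S(2,1) = 50.2400; S(2,2) = 35.2208
  k=3: S(3,0) = 85.5906; S(3,1) = 60.0033; S(3,2) = 42.0653; S(3,3) = 29.4899
  k=4: S(4,0) = 102.2237; S(4,1) = 71.6639; S(4,2) = 50.2400; S(4,3) = 35.2208; S(4,4) = 24.6915
Terminal payoffs V(N, i) = max(K - S_T, 0):
  V(4,0) = 0.000000; V(4,1) = 0.000000; V(4,2) = 1.270000; V(4,3) = 16.289246; V(4,4) = 26.818489
Backward induction: V(k, i) = exp(-r*dt) * [p * V(k+1, i) + (1-p) * V(k+1, i+1)].
  V(3,0) = exp(-r*dt) * [p*0.000000 + (1-p)*0.000000] = 0.000000
  V(3,1) = exp(-r*dt) * [p*0.000000 + (1-p)*1.270000] = 0.641427
  V(3,2) = exp(-r*dt) * [p*1.270000 + (1-p)*16.289246] = 8.829236
  V(3,3) = exp(-r*dt) * [p*16.289246 + (1-p)*26.818489] = 21.268644
  V(2,0) = exp(-r*dt) * [p*0.000000 + (1-p)*0.641427] = 0.323959
  V(2,1) = exp(-r*dt) * [p*0.641427 + (1-p)*8.829236] = 4.763437
  V(2,2) = exp(-r*dt) * [p*8.829236 + (1-p)*21.268644] = 14.928409
  V(1,0) = exp(-r*dt) * [p*0.323959 + (1-p)*4.763437] = 2.559432
  V(1,1) = exp(-r*dt) * [p*4.763437 + (1-p)*14.928409] = 9.798374
  V(0,0) = exp(-r*dt) * [p*2.559432 + (1-p)*9.798374] = 6.162348

Answer: Price = V(0,0) = 6.1623


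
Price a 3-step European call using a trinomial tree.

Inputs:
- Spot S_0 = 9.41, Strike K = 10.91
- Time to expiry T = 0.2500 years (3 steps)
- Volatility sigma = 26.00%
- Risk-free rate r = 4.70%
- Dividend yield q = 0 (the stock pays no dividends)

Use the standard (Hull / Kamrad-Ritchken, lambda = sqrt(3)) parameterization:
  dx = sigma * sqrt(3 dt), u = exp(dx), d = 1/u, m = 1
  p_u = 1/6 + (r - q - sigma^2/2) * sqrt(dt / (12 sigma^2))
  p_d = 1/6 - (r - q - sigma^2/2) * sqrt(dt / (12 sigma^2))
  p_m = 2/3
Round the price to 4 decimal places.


Answer: Price = V(0,0) = 0.0894

Derivation:
dt = T/N = 0.083333; dx = sigma*sqrt(3*dt) = 0.130000
u = exp(dx) = 1.138828; d = 1/u = 0.878095
p_u = 0.170897, p_m = 0.666667, p_d = 0.162436
Discount per step: exp(-r*dt) = 0.996091
Stock lattice S(k, j) with j the centered position index:
  k=0: S(0,+0) = 9.4100
  k=1: S(1,-1) = 8.2629; S(1,+0) = 9.4100; S(1,+1) = 10.7164
  k=2: S(2,-2) = 7.2556; S(2,-1) = 8.2629; S(2,+0) = 9.4100; S(2,+1) = 10.7164; S(2,+2) = 12.2041
  k=3: S(3,-3) = 6.3711; S(3,-2) = 7.2556; S(3,-1) = 8.2629; S(3,+0) = 9.4100; S(3,+1) = 10.7164; S(3,+2) = 12.2041; S(3,+3) = 13.8984
Terminal payoffs V(N, j) = max(S_T - K, 0):
  V(3,-3) = 0.000000; V(3,-2) = 0.000000; V(3,-1) = 0.000000; V(3,+0) = 0.000000; V(3,+1) = 0.000000; V(3,+2) = 1.294112; V(3,+3) = 2.988389
Backward induction: V(k, j) = exp(-r*dt) * [p_u * V(k+1, j+1) + p_m * V(k+1, j) + p_d * V(k+1, j-1)]
  V(2,-2) = exp(-r*dt) * [p_u*0.000000 + p_m*0.000000 + p_d*0.000000] = 0.000000
  V(2,-1) = exp(-r*dt) * [p_u*0.000000 + p_m*0.000000 + p_d*0.000000] = 0.000000
  V(2,+0) = exp(-r*dt) * [p_u*0.000000 + p_m*0.000000 + p_d*0.000000] = 0.000000
  V(2,+1) = exp(-r*dt) * [p_u*1.294112 + p_m*0.000000 + p_d*0.000000] = 0.220296
  V(2,+2) = exp(-r*dt) * [p_u*2.988389 + p_m*1.294112 + p_d*0.000000] = 1.368081
  V(1,-1) = exp(-r*dt) * [p_u*0.000000 + p_m*0.000000 + p_d*0.000000] = 0.000000
  V(1,+0) = exp(-r*dt) * [p_u*0.220296 + p_m*0.000000 + p_d*0.000000] = 0.037501
  V(1,+1) = exp(-r*dt) * [p_u*1.368081 + p_m*0.220296 + p_d*0.000000] = 0.379177
  V(0,+0) = exp(-r*dt) * [p_u*0.379177 + p_m*0.037501 + p_d*0.000000] = 0.089450


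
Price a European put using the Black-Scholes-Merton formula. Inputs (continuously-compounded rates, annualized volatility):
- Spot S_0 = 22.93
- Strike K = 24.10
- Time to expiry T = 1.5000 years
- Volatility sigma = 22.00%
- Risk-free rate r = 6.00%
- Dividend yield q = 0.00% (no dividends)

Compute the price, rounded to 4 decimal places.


Answer: Price = 1.9834

Derivation:
d1 = (ln(S/K) + (r - q + 0.5*sigma^2) * T) / (sigma * sqrt(T)) = 0.28404527
d2 = d1 - sigma * sqrt(T) = 0.01460139
exp(-rT) = 0.91393119; exp(-qT) = 1.00000000
P = K * exp(-rT) * N(-d2) - S_0 * exp(-qT) * N(-d1)
N(-d1) = 0.38818785; N(-d2) = 0.49417509
P = 24.1000 * 0.91393119 * 0.49417509 - 22.9300 * 1.00000000 * 0.38818785 = 1.9834


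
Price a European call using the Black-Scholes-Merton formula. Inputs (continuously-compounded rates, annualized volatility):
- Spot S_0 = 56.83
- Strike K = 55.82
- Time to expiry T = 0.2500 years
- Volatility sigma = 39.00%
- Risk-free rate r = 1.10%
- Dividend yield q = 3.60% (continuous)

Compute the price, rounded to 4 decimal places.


Answer: Price = 4.6839

Derivation:
d1 = (ln(S/K) + (r - q + 0.5*sigma^2) * T) / (sigma * sqrt(T)) = 0.15740834
d2 = d1 - sigma * sqrt(T) = -0.03759166
exp(-rT) = 0.99725378; exp(-qT) = 0.99104038
C = S_0 * exp(-qT) * N(d1) - K * exp(-rT) * N(d2)
N(d1) = 0.56253848; N(d2) = 0.48500663
C = 56.8300 * 0.99104038 * 0.56253848 - 55.8200 * 0.99725378 * 0.48500663 = 4.6839
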